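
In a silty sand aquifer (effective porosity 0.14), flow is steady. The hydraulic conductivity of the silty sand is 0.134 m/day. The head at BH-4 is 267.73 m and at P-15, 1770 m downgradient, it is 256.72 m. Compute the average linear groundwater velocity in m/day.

Hydraulic gradient i = (267.73 − 256.72) / 1770 = 11.01 / 1770 = 0.006220.
Darcy flux q = K · i = 0.1340 × 0.006220 = 0.0008335 m/day.
Seepage velocity v = q / n_e = 0.0008335 / 0.14 = 0.005954 m/day.

0.00595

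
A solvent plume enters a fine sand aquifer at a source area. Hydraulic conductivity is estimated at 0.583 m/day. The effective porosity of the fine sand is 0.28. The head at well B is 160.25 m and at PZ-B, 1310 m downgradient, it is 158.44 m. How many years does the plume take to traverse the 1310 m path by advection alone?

1250

Hydraulic gradient i = (160.25 − 158.44) / 1310 = 1.81 / 1310 = 0.001382.
Darcy flux q = K · i = 0.5830 × 0.001382 = 0.0008055 m/day.
Seepage velocity v = q / n_e = 0.0008055 / 0.28 = 0.002877 m/day.
Travel time t = L / v = 1310 / 0.002877 = 4.554e+05 days = 1247 years.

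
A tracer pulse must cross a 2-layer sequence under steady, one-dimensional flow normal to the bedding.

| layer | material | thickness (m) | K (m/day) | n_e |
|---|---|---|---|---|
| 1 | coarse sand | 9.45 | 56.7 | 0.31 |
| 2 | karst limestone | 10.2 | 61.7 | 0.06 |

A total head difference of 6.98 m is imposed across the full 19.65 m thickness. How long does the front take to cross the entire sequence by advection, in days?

With flow normal to the layers, continuity requires the same specific discharge q through every layer.
Σ(b_i/K_i) = 9.45/56.7 + 10.2/61.7 = 0.3320 d.
q = Δh / Σ(b_i/K_i) = 6.98 / 0.3320 = 21.03 m/day.
In each layer the seepage velocity is v_i = q/n_i, so the layer transit time is t_i = b_i·n_i / q:
  layer 1 (coarse sand): t_1 = 9.45 × 0.31 / 21.03 = 0.1393 d
  layer 2 (karst limestone): t_2 = 10.2 × 0.06 / 21.03 = 0.02911 d
Total t = Σ t_i = 0.1684 days.

0.168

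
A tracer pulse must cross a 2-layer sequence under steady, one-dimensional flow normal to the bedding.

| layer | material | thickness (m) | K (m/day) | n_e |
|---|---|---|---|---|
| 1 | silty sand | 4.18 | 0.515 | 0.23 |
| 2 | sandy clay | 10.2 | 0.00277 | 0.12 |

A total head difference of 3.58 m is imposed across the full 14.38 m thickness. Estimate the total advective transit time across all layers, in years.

6.17

With flow normal to the layers, continuity requires the same specific discharge q through every layer.
Σ(b_i/K_i) = 4.18/0.515 + 10.2/0.00277 = 3690 d.
q = Δh / Σ(b_i/K_i) = 3.58 / 3690 = 0.0009701 m/day.
In each layer the seepage velocity is v_i = q/n_i, so the layer transit time is t_i = b_i·n_i / q:
  layer 1 (silty sand): t_1 = 4.18 × 0.23 / 0.0009701 = 991.1 d
  layer 2 (sandy clay): t_2 = 10.2 × 0.12 / 0.0009701 = 1262 d
Total t = Σ t_i = 2253 days = 6.168 years.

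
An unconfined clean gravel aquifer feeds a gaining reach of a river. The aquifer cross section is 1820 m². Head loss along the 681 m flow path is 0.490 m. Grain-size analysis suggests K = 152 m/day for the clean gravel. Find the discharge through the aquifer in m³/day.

Hydraulic gradient i = Δh / L = 0.490 / 681 = 0.0007195.
Darcy's law: Q = K · A · i = 152.0 × 1820 × 0.0007195 = 199.1 m³/day.

199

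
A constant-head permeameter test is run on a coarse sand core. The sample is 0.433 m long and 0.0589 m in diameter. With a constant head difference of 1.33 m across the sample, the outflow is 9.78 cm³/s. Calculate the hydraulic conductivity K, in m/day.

Cross-sectional area A = π·(d/2)² = π × (0.0589/2)² = 0.002725 m².
Convert discharge: 9.78 cm³/s = 9.780e-06 m³/s.
Darcy's law rearranged: K = Q·L / (A·Δh) = 9.780e-06 × 0.433 / (0.002725 × 1.33) = 0.001169 m/s = 101.0 m/day.

101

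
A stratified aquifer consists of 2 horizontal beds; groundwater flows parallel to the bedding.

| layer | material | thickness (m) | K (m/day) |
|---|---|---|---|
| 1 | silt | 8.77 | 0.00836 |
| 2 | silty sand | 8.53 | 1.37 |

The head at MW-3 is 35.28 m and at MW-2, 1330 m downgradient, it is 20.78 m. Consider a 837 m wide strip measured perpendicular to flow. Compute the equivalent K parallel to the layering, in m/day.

Flow is parallel to layering, so each bed carries its own Darcy discharge and the transmissivities add.
Σ(K_i·b_i) = 0.00836×8.77 + 1.37×8.53 = 11.76 m²/day.
Total thickness b = 17.30 m, so K_eq = Σ(K_i·b_i)/b = 0.6797 m/day.

0.680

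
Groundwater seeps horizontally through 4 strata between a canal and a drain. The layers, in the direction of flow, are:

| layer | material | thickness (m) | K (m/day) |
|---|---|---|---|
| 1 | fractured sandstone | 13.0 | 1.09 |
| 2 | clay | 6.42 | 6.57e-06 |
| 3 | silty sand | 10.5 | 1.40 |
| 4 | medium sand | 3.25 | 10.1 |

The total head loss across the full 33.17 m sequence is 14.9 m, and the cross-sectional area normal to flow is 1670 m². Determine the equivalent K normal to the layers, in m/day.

3.39e-05

Flow is perpendicular to layering, so the layers act in series and the equivalent K is the thickness-weighted harmonic mean.
Total thickness L = 13.0 + 6.42 + 10.5 + 3.25 = 33.17 m.
Σ(b_i/K_i) = 13.0/1.09 + 6.42/6.57e-06 + 10.5/1.40 + 3.25/10.1 = 9.772e+05 d.
K_eq = L / Σ(b_i/K_i) = 33.17 / 9.772e+05 = 3.394e-05 m/day.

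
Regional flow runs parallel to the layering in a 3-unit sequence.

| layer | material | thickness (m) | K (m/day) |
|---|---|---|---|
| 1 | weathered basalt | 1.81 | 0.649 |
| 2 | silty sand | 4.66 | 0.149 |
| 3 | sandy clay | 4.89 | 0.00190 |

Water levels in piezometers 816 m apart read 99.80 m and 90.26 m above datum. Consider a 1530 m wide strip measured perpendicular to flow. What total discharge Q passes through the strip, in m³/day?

Flow is parallel to layering, so each bed carries its own Darcy discharge and the transmissivities add.
Σ(K_i·b_i) = 0.649×1.81 + 0.149×4.66 + 0.00190×4.89 = 1.878 m²/day.
Hydraulic gradient i = (99.80 − 90.26) / 816 = 9.54 / 816 = 0.01169.
Q = Σ(K_i·b_i) · W · i = 1.878 × 1530 × 0.01169 = 33.60 m³/day.

33.6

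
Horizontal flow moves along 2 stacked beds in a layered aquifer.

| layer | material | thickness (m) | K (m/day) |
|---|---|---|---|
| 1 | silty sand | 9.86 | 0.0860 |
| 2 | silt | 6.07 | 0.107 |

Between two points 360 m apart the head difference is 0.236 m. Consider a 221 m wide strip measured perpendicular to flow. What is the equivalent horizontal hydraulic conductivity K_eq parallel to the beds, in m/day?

0.0940

Flow is parallel to layering, so each bed carries its own Darcy discharge and the transmissivities add.
Σ(K_i·b_i) = 0.0860×9.86 + 0.107×6.07 = 1.497 m²/day.
Total thickness b = 15.93 m, so K_eq = Σ(K_i·b_i)/b = 0.09400 m/day.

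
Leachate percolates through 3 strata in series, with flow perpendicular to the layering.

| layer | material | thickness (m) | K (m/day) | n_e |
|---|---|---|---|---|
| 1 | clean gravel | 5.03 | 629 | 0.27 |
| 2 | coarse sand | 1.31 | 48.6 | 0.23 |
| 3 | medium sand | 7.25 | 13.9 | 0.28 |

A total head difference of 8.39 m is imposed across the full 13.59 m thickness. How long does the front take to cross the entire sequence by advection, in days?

0.245

With flow normal to the layers, continuity requires the same specific discharge q through every layer.
Σ(b_i/K_i) = 5.03/629 + 1.31/48.6 + 7.25/13.9 = 0.5565 d.
q = Δh / Σ(b_i/K_i) = 8.39 / 0.5565 = 15.08 m/day.
In each layer the seepage velocity is v_i = q/n_i, so the layer transit time is t_i = b_i·n_i / q:
  layer 1 (clean gravel): t_1 = 5.03 × 0.27 / 15.08 = 0.09009 d
  layer 2 (coarse sand): t_2 = 1.31 × 0.23 / 15.08 = 0.01999 d
  layer 3 (medium sand): t_3 = 7.25 × 0.28 / 15.08 = 0.1347 d
Total t = Σ t_i = 0.2447 days.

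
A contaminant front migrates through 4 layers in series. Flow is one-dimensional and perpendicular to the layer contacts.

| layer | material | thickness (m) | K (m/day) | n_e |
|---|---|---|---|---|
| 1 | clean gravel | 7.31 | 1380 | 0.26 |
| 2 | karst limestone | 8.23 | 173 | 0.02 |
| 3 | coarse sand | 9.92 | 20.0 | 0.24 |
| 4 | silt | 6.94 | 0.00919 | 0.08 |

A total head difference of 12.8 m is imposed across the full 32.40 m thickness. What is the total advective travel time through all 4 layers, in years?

0.808

With flow normal to the layers, continuity requires the same specific discharge q through every layer.
Σ(b_i/K_i) = 7.31/1380 + 8.23/173 + 9.92/20.0 + 6.94/0.00919 = 755.7 d.
q = Δh / Σ(b_i/K_i) = 12.8 / 755.7 = 0.01694 m/day.
In each layer the seepage velocity is v_i = q/n_i, so the layer transit time is t_i = b_i·n_i / q:
  layer 1 (clean gravel): t_1 = 7.31 × 0.26 / 0.01694 = 112.2 d
  layer 2 (karst limestone): t_2 = 8.23 × 0.02 / 0.01694 = 9.718 d
  layer 3 (coarse sand): t_3 = 9.92 × 0.24 / 0.01694 = 140.6 d
  layer 4 (silt): t_4 = 6.94 × 0.08 / 0.01694 = 32.78 d
Total t = Σ t_i = 295.3 days = 0.8084 years.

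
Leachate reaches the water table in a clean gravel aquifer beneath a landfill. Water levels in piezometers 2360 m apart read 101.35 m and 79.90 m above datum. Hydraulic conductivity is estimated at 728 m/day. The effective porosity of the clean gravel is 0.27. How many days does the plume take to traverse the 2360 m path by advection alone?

Hydraulic gradient i = (101.35 − 79.90) / 2360 = 21.45 / 2360 = 0.009089.
Darcy flux q = K · i = 728.0 × 0.009089 = 6.617 m/day.
Seepage velocity v = q / n_e = 6.617 / 0.27 = 24.51 m/day.
Travel time t = L / v = 2360 / 24.51 = 96.30 days.

96.3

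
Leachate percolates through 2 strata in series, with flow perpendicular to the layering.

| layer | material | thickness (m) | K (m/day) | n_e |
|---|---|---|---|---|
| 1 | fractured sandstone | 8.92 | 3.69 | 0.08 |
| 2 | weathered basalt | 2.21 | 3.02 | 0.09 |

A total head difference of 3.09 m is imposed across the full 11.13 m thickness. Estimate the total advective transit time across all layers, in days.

With flow normal to the layers, continuity requires the same specific discharge q through every layer.
Σ(b_i/K_i) = 8.92/3.69 + 2.21/3.02 = 3.149 d.
q = Δh / Σ(b_i/K_i) = 3.09 / 3.149 = 0.9812 m/day.
In each layer the seepage velocity is v_i = q/n_i, so the layer transit time is t_i = b_i·n_i / q:
  layer 1 (fractured sandstone): t_1 = 8.92 × 0.08 / 0.9812 = 0.7273 d
  layer 2 (weathered basalt): t_2 = 2.21 × 0.09 / 0.9812 = 0.2027 d
Total t = Σ t_i = 0.9300 days.

0.930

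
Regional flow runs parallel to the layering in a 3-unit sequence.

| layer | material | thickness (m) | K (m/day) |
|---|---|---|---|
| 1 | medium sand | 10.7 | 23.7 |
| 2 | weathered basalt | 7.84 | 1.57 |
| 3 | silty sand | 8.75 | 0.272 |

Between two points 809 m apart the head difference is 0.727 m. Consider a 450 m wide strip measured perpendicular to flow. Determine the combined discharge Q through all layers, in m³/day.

Flow is parallel to layering, so each bed carries its own Darcy discharge and the transmissivities add.
Σ(K_i·b_i) = 23.7×10.7 + 1.57×7.84 + 0.272×8.75 = 268.3 m²/day.
Hydraulic gradient i = Δh / L = 0.727 / 809 = 0.0008986.
Q = Σ(K_i·b_i) · W · i = 268.3 × 450 × 0.0008986 = 108.5 m³/day.

108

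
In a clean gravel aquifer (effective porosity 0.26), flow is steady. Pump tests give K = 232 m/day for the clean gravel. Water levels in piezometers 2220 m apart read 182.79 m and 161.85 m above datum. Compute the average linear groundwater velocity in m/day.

Hydraulic gradient i = (182.79 − 161.85) / 2220 = 20.94 / 2220 = 0.009432.
Darcy flux q = K · i = 232.0 × 0.009432 = 2.188 m/day.
Seepage velocity v = q / n_e = 2.188 / 0.26 = 8.417 m/day.

8.42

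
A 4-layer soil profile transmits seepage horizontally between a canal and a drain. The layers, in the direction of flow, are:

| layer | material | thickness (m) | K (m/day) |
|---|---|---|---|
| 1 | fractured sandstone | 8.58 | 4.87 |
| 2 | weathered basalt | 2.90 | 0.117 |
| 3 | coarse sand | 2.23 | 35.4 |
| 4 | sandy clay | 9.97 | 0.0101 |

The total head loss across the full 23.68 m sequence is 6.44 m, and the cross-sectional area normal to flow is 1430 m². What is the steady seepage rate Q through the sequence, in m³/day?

9.08

Flow is perpendicular to layering, so the layers act in series and the equivalent K is the thickness-weighted harmonic mean.
Total thickness L = 8.58 + 2.90 + 2.23 + 9.97 = 23.68 m.
Σ(b_i/K_i) = 8.58/4.87 + 2.90/0.117 + 2.23/35.4 + 9.97/0.0101 = 1014 d.
K_eq = L / Σ(b_i/K_i) = 23.68 / 1014 = 0.02336 m/day.
Q = K_eq · A · (Δh/L) = 0.02336 × 1430 × (6.44/23.68) = 9.084 m³/day.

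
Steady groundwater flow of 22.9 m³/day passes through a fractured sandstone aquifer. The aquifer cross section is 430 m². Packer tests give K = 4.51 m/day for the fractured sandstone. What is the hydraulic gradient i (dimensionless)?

0.0118

From Q = K·A·i, i = Q / (K·A) = 22.9 / (4.510 × 430.0) = 0.01181.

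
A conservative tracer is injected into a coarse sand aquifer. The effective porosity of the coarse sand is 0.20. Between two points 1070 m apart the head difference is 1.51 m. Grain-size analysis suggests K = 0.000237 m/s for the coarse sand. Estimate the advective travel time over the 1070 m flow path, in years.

20.3

Convert K: 0.000237 m/s × 86400 = 20.48 m/day.
Hydraulic gradient i = Δh / L = 1.51 / 1070 = 0.001411.
Darcy flux q = K · i = 20.48 × 0.001411 = 0.02890 m/day.
Seepage velocity v = q / n_e = 0.02890 / 0.20 = 0.1445 m/day.
Travel time t = L / v = 1070 / 0.1445 = 7406 days = 20.28 years.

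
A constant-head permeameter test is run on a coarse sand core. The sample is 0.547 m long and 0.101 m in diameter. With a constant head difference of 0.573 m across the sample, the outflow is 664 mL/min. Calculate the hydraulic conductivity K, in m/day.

114

Cross-sectional area A = π·(d/2)² = π × (0.101/2)² = 0.008012 m².
Convert discharge: 664 mL/min = 1.107e-05 m³/s.
Darcy's law rearranged: K = Q·L / (A·Δh) = 1.107e-05 × 0.547 / (0.008012 × 0.573) = 0.001319 m/s = 113.9 m/day.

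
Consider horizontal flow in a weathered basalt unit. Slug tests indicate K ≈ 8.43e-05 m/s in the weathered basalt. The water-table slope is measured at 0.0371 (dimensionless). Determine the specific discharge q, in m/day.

Convert K: 8.43e-05 m/s × 86400 = 7.284 m/day.
Hydraulic gradient i = 0.0371.
Specific discharge q = K · i = 7.284 × 0.03710 = 0.2702 m/day.

0.270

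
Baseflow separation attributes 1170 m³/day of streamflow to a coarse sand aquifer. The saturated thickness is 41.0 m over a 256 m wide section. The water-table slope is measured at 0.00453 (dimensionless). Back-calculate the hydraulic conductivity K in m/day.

24.6

Cross-sectional area A = 256 × 41.0 = 10496 m².
Hydraulic gradient i = 0.00453.
From Q = K·A·i, K = Q / (A·i) = 1170 / (10496 × 0.004530) = 24.61 m/day.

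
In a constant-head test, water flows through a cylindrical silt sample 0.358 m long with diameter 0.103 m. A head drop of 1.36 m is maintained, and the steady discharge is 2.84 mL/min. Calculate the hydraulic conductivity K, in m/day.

0.129

Cross-sectional area A = π·(d/2)² = π × (0.103/2)² = 0.008332 m².
Convert discharge: 2.84 mL/min = 4.733e-08 m³/s.
Darcy's law rearranged: K = Q·L / (A·Δh) = 4.733e-08 × 0.358 / (0.008332 × 1.36) = 1.495e-06 m/s = 0.1292 m/day.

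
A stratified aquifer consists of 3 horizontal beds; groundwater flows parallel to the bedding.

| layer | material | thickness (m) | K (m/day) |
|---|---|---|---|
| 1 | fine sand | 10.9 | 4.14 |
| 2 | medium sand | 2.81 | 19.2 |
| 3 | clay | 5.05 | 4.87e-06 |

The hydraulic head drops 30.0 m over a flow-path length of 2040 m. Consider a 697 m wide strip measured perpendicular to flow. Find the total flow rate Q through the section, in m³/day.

Flow is parallel to layering, so each bed carries its own Darcy discharge and the transmissivities add.
Σ(K_i·b_i) = 4.14×10.9 + 19.2×2.81 + 4.87e-06×5.05 = 99.08 m²/day.
Hydraulic gradient i = Δh / L = 30.0 / 2040 = 0.01471.
Q = Σ(K_i·b_i) · W · i = 99.08 × 697 × 0.01471 = 1016 m³/day.

1020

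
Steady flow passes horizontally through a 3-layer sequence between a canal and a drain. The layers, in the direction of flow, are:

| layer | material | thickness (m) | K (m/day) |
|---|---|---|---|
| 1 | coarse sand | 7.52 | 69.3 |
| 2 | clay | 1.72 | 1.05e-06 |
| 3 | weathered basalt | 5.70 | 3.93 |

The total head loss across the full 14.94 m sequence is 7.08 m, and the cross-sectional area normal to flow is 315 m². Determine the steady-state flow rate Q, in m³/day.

Flow is perpendicular to layering, so the layers act in series and the equivalent K is the thickness-weighted harmonic mean.
Total thickness L = 7.52 + 1.72 + 5.70 = 14.94 m.
Σ(b_i/K_i) = 7.52/69.3 + 1.72/1.05e-06 + 5.70/3.93 = 1.638e+06 d.
K_eq = L / Σ(b_i/K_i) = 14.94 / 1.638e+06 = 9.120e-06 m/day.
Q = K_eq · A · (Δh/L) = 9.120e-06 × 315 × (7.08/14.94) = 0.001361 m³/day.

0.00136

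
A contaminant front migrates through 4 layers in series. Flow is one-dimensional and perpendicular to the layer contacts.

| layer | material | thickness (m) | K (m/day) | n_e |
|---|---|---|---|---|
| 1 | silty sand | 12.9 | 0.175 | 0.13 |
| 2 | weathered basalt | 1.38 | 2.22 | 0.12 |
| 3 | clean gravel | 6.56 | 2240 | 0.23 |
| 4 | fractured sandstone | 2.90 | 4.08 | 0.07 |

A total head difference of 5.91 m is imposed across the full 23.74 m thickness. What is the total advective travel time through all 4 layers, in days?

With flow normal to the layers, continuity requires the same specific discharge q through every layer.
Σ(b_i/K_i) = 12.9/0.175 + 1.38/2.22 + 6.56/2240 + 2.90/4.08 = 75.05 d.
q = Δh / Σ(b_i/K_i) = 5.91 / 75.05 = 0.07875 m/day.
In each layer the seepage velocity is v_i = q/n_i, so the layer transit time is t_i = b_i·n_i / q:
  layer 1 (silty sand): t_1 = 12.9 × 0.13 / 0.07875 = 21.30 d
  layer 2 (weathered basalt): t_2 = 1.38 × 0.12 / 0.07875 = 2.103 d
  layer 3 (clean gravel): t_3 = 6.56 × 0.23 / 0.07875 = 19.16 d
  layer 4 (fractured sandstone): t_4 = 2.90 × 0.07 / 0.07875 = 2.578 d
Total t = Σ t_i = 45.14 days.

45.1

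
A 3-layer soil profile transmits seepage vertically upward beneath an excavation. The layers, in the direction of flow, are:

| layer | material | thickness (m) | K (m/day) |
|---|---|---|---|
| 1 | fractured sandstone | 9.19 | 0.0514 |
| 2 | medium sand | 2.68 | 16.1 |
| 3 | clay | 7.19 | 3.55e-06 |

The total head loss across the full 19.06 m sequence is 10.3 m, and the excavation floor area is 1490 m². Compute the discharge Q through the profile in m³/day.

0.00758

Flow is perpendicular to layering, so the layers act in series and the equivalent K is the thickness-weighted harmonic mean.
Total thickness L = 9.19 + 2.68 + 7.19 = 19.06 m.
Σ(b_i/K_i) = 9.19/0.0514 + 2.68/16.1 + 7.19/3.55e-06 = 2.026e+06 d.
K_eq = L / Σ(b_i/K_i) = 19.06 / 2.026e+06 = 9.410e-06 m/day.
Q = K_eq · A · (Δh/L) = 9.410e-06 × 1490 × (10.3/19.06) = 0.007577 m³/day.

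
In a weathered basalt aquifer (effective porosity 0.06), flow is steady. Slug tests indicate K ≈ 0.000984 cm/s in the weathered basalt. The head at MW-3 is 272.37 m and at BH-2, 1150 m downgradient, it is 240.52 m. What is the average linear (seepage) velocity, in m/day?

Convert K: 0.000984 cm/s × 864 = 0.8502 m/day.
Hydraulic gradient i = (272.37 − 240.52) / 1150 = 31.85 / 1150 = 0.02770.
Darcy flux q = K · i = 0.8502 × 0.02770 = 0.02355 m/day.
Seepage velocity v = q / n_e = 0.02355 / 0.06 = 0.3924 m/day.

0.392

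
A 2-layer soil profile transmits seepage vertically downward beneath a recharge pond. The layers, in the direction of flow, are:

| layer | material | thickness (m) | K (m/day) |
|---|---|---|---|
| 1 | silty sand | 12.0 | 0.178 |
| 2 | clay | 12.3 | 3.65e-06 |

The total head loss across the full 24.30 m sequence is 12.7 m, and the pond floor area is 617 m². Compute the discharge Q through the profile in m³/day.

Flow is perpendicular to layering, so the layers act in series and the equivalent K is the thickness-weighted harmonic mean.
Total thickness L = 12.0 + 12.3 = 24.30 m.
Σ(b_i/K_i) = 12.0/0.178 + 12.3/3.65e-06 = 3.370e+06 d.
K_eq = L / Σ(b_i/K_i) = 24.30 / 3.370e+06 = 7.211e-06 m/day.
Q = K_eq · A · (Δh/L) = 7.211e-06 × 617 × (12.7/24.30) = 0.002325 m³/day.

0.00233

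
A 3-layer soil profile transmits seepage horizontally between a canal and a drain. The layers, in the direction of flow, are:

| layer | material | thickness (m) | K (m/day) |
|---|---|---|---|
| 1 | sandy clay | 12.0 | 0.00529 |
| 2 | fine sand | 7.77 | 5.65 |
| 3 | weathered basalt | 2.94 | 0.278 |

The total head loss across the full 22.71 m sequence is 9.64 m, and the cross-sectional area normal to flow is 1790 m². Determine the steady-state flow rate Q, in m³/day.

Flow is perpendicular to layering, so the layers act in series and the equivalent K is the thickness-weighted harmonic mean.
Total thickness L = 12.0 + 7.77 + 2.94 = 22.71 m.
Σ(b_i/K_i) = 12.0/0.00529 + 7.77/5.65 + 2.94/0.278 = 2280 d.
K_eq = L / Σ(b_i/K_i) = 22.71 / 2280 = 0.009959 m/day.
Q = K_eq · A · (Δh/L) = 0.009959 × 1790 × (9.64/22.71) = 7.567 m³/day.

7.57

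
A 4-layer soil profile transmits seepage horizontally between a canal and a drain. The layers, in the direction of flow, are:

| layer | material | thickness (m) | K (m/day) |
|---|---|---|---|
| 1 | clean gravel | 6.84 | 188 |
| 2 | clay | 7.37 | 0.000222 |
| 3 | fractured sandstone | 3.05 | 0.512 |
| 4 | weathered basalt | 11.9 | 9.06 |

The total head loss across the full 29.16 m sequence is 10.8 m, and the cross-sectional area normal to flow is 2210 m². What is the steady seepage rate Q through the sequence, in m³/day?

Flow is perpendicular to layering, so the layers act in series and the equivalent K is the thickness-weighted harmonic mean.
Total thickness L = 6.84 + 7.37 + 3.05 + 11.9 = 29.16 m.
Σ(b_i/K_i) = 6.84/188 + 7.37/0.000222 + 3.05/0.512 + 11.9/9.06 = 33206 d.
K_eq = L / Σ(b_i/K_i) = 29.16 / 33206 = 0.0008782 m/day.
Q = K_eq · A · (Δh/L) = 0.0008782 × 2210 × (10.8/29.16) = 0.7188 m³/day.

0.719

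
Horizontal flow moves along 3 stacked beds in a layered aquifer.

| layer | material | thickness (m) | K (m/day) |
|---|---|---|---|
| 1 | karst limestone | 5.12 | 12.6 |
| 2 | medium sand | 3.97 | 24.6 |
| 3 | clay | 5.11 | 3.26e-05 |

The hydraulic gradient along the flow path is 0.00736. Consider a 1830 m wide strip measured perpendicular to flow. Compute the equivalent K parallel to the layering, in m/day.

Flow is parallel to layering, so each bed carries its own Darcy discharge and the transmissivities add.
Σ(K_i·b_i) = 12.6×5.12 + 24.6×3.97 + 3.26e-05×5.11 = 162.2 m²/day.
Total thickness b = 14.20 m, so K_eq = Σ(K_i·b_i)/b = 11.42 m/day.

11.4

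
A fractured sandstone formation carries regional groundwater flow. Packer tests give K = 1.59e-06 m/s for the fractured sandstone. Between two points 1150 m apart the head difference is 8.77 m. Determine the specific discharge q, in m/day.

0.00105

Convert K: 1.59e-06 m/s × 86400 = 0.1374 m/day.
Hydraulic gradient i = Δh / L = 8.77 / 1150 = 0.007626.
Specific discharge q = K · i = 0.1374 × 0.007626 = 0.001048 m/day.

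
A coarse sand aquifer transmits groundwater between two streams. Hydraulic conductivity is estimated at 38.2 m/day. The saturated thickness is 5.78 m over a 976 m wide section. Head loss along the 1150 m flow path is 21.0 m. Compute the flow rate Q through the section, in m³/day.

Cross-sectional area A = 976 × 5.78 = 5641 m².
Hydraulic gradient i = Δh / L = 21.0 / 1150 = 0.01826.
Darcy's law: Q = K · A · i = 38.20 × 5641 × 0.01826 = 3935 m³/day.

3940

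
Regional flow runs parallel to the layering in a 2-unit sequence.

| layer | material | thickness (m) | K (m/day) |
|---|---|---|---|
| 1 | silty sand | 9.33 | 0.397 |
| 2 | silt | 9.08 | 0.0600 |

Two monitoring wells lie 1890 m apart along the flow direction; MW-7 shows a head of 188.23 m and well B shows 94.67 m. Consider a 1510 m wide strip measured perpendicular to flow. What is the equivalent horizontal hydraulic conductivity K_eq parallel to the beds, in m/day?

0.231

Flow is parallel to layering, so each bed carries its own Darcy discharge and the transmissivities add.
Σ(K_i·b_i) = 0.397×9.33 + 0.0600×9.08 = 4.249 m²/day.
Total thickness b = 18.41 m, so K_eq = Σ(K_i·b_i)/b = 0.2308 m/day.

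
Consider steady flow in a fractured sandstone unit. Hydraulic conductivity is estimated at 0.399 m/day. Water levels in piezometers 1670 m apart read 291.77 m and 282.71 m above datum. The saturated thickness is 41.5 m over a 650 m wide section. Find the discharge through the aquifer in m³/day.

Cross-sectional area A = 650 × 41.5 = 26975 m².
Hydraulic gradient i = (291.77 − 282.71) / 1670 = 9.06 / 1670 = 0.005425.
Darcy's law: Q = K · A · i = 0.3990 × 26975 × 0.005425 = 58.39 m³/day.

58.4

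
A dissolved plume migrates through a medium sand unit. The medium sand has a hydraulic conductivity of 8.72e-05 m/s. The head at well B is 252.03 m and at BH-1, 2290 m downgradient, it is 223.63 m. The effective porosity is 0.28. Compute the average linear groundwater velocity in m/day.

0.334

Convert K: 8.72e-05 m/s × 86400 = 7.534 m/day.
Hydraulic gradient i = (252.03 − 223.63) / 2290 = 28.4 / 2290 = 0.01240.
Darcy flux q = K · i = 7.534 × 0.01240 = 0.09344 m/day.
Seepage velocity v = q / n_e = 0.09344 / 0.28 = 0.3337 m/day.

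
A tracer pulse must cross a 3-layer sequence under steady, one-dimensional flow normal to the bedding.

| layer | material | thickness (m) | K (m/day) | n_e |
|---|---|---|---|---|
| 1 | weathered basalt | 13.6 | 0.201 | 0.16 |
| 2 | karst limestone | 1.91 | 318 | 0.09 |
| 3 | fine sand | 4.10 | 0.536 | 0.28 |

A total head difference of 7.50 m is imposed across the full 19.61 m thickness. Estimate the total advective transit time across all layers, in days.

35.1

With flow normal to the layers, continuity requires the same specific discharge q through every layer.
Σ(b_i/K_i) = 13.6/0.201 + 1.91/318 + 4.10/0.536 = 75.32 d.
q = Δh / Σ(b_i/K_i) = 7.50 / 75.32 = 0.09958 m/day.
In each layer the seepage velocity is v_i = q/n_i, so the layer transit time is t_i = b_i·n_i / q:
  layer 1 (weathered basalt): t_1 = 13.6 × 0.16 / 0.09958 = 21.85 d
  layer 2 (karst limestone): t_2 = 1.91 × 0.09 / 0.09958 = 1.726 d
  layer 3 (fine sand): t_3 = 4.10 × 0.28 / 0.09958 = 11.53 d
Total t = Σ t_i = 35.11 days.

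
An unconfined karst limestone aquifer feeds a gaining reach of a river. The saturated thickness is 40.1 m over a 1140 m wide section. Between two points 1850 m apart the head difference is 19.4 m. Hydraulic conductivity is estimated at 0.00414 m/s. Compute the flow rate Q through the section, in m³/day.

Convert K: 0.00414 m/s × 86400 = 357.7 m/day.
Cross-sectional area A = 1140 × 40.1 = 45714 m².
Hydraulic gradient i = Δh / L = 19.4 / 1850 = 0.01049.
Darcy's law: Q = K · A · i = 357.7 × 45714 × 0.01049 = 1.715e+05 m³/day.

171000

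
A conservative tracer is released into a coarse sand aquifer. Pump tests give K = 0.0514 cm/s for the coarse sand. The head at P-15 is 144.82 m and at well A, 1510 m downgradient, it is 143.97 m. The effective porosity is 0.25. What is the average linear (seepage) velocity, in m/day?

0.100

Convert K: 0.0514 cm/s × 864 = 44.41 m/day.
Hydraulic gradient i = (144.82 − 143.97) / 1510 = 0.85 / 1510 = 0.0005629.
Darcy flux q = K · i = 44.41 × 0.0005629 = 0.02500 m/day.
Seepage velocity v = q / n_e = 0.02500 / 0.25 = 0.10000 m/day.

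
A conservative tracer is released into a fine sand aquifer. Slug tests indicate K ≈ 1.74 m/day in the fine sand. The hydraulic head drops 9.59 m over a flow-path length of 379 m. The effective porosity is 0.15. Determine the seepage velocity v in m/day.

0.294

Hydraulic gradient i = Δh / L = 9.59 / 379 = 0.02530.
Darcy flux q = K · i = 1.740 × 0.02530 = 0.04403 m/day.
Seepage velocity v = q / n_e = 0.04403 / 0.15 = 0.2935 m/day.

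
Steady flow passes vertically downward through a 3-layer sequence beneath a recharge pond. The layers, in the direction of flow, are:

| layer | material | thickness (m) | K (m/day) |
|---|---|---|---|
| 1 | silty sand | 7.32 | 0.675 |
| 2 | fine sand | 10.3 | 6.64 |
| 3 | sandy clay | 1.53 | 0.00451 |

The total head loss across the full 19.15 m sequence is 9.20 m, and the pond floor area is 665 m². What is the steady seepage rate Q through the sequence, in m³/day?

Flow is perpendicular to layering, so the layers act in series and the equivalent K is the thickness-weighted harmonic mean.
Total thickness L = 7.32 + 10.3 + 1.53 = 19.15 m.
Σ(b_i/K_i) = 7.32/0.675 + 10.3/6.64 + 1.53/0.00451 = 351.6 d.
K_eq = L / Σ(b_i/K_i) = 19.15 / 351.6 = 0.05446 m/day.
Q = K_eq · A · (Δh/L) = 0.05446 × 665 × (9.20/19.15) = 17.40 m³/day.

17.4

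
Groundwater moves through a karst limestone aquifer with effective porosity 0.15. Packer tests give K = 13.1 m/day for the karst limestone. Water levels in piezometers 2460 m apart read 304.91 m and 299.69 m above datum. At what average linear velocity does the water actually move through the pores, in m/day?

Hydraulic gradient i = (304.91 − 299.69) / 2460 = 5.22 / 2460 = 0.002122.
Darcy flux q = K · i = 13.10 × 0.002122 = 0.02780 m/day.
Seepage velocity v = q / n_e = 0.02780 / 0.15 = 0.1853 m/day.

0.185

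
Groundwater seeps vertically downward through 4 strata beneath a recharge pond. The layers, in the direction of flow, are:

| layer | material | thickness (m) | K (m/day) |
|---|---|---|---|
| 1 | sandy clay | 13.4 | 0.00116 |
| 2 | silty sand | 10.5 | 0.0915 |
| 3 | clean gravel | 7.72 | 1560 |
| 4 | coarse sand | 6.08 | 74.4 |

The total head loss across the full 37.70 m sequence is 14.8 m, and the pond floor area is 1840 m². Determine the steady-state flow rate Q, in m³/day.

Flow is perpendicular to layering, so the layers act in series and the equivalent K is the thickness-weighted harmonic mean.
Total thickness L = 13.4 + 10.5 + 7.72 + 6.08 = 37.70 m.
Σ(b_i/K_i) = 13.4/0.00116 + 10.5/0.0915 + 7.72/1560 + 6.08/74.4 = 11667 d.
K_eq = L / Σ(b_i/K_i) = 37.70 / 11667 = 0.003231 m/day.
Q = K_eq · A · (Δh/L) = 0.003231 × 1840 × (14.8/37.70) = 2.334 m³/day.

2.33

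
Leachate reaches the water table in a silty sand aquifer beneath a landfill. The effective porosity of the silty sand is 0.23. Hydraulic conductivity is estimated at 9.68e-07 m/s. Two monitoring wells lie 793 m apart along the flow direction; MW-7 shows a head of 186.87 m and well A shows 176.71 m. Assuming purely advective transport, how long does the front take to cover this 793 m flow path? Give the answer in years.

Convert K: 9.68e-07 m/s × 86400 = 0.08364 m/day.
Hydraulic gradient i = (186.87 − 176.71) / 793 = 10.16 / 793 = 0.01281.
Darcy flux q = K · i = 0.08364 × 0.01281 = 0.001072 m/day.
Seepage velocity v = q / n_e = 0.001072 / 0.23 = 0.004659 m/day.
Travel time t = L / v = 793 / 0.004659 = 1.702e+05 days = 466.0 years.

466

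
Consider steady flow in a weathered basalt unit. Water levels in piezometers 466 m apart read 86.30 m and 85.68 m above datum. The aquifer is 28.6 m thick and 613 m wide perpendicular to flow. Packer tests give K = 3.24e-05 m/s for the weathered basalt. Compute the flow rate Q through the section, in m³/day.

Convert K: 3.24e-05 m/s × 86400 = 2.799 m/day.
Cross-sectional area A = 613 × 28.6 = 17532 m².
Hydraulic gradient i = (86.30 − 85.68) / 466 = 0.62 / 466 = 0.001330.
Darcy's law: Q = K · A · i = 2.799 × 17532 × 0.001330 = 65.30 m³/day.

65.3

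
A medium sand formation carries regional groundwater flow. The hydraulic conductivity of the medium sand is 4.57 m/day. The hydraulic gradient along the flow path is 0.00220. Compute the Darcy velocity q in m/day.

Hydraulic gradient i = 0.00220.
Specific discharge q = K · i = 4.570 × 0.002200 = 0.01005 m/day.

0.0101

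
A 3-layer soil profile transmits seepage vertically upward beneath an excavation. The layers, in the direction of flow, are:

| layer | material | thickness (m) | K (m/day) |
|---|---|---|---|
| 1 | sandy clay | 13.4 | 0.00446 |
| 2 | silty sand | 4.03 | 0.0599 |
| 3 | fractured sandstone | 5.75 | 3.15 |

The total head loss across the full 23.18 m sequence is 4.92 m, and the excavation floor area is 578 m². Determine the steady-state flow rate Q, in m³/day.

Flow is perpendicular to layering, so the layers act in series and the equivalent K is the thickness-weighted harmonic mean.
Total thickness L = 13.4 + 4.03 + 5.75 = 23.18 m.
Σ(b_i/K_i) = 13.4/0.00446 + 4.03/0.0599 + 5.75/3.15 = 3074 d.
K_eq = L / Σ(b_i/K_i) = 23.18 / 3074 = 0.007542 m/day.
Q = K_eq · A · (Δh/L) = 0.007542 × 578 × (4.92/23.18) = 0.9252 m³/day.

0.925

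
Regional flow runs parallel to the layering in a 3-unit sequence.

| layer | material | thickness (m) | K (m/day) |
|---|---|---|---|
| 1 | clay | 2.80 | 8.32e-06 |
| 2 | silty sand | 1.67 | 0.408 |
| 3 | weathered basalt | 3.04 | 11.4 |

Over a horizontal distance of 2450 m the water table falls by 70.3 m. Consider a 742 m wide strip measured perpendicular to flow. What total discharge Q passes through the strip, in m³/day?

752

Flow is parallel to layering, so each bed carries its own Darcy discharge and the transmissivities add.
Σ(K_i·b_i) = 8.32e-06×2.80 + 0.408×1.67 + 11.4×3.04 = 35.34 m²/day.
Hydraulic gradient i = Δh / L = 70.3 / 2450 = 0.02869.
Q = Σ(K_i·b_i) · W · i = 35.34 × 742 × 0.02869 = 752.4 m³/day.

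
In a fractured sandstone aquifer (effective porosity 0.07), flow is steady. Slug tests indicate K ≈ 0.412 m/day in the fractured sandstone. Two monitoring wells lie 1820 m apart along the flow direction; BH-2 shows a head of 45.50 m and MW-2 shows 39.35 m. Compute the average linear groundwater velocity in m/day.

0.0199

Hydraulic gradient i = (45.50 − 39.35) / 1820 = 6.15 / 1820 = 0.003379.
Darcy flux q = K · i = 0.4120 × 0.003379 = 0.001392 m/day.
Seepage velocity v = q / n_e = 0.001392 / 0.07 = 0.01989 m/day.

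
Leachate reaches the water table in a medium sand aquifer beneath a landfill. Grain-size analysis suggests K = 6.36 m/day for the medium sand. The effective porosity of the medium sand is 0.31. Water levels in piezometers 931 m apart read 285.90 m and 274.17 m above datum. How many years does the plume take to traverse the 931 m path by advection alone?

Hydraulic gradient i = (285.90 − 274.17) / 931 = 11.73 / 931 = 0.01260.
Darcy flux q = K · i = 6.360 × 0.01260 = 0.08013 m/day.
Seepage velocity v = q / n_e = 0.08013 / 0.31 = 0.2585 m/day.
Travel time t = L / v = 931 / 0.2585 = 3602 days = 9.861 years.

9.86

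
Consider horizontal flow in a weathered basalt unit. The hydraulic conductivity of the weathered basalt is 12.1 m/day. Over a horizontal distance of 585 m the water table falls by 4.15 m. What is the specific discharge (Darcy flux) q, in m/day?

0.0858

Hydraulic gradient i = Δh / L = 4.15 / 585 = 0.007094.
Specific discharge q = K · i = 12.10 × 0.007094 = 0.08584 m/day.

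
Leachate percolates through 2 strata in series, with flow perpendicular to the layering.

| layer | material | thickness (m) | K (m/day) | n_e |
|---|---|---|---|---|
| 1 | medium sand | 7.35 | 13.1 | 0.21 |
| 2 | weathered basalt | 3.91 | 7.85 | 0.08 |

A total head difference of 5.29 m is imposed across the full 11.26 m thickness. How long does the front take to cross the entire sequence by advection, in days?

With flow normal to the layers, continuity requires the same specific discharge q through every layer.
Σ(b_i/K_i) = 7.35/13.1 + 3.91/7.85 = 1.059 d.
q = Δh / Σ(b_i/K_i) = 5.29 / 1.059 = 4.995 m/day.
In each layer the seepage velocity is v_i = q/n_i, so the layer transit time is t_i = b_i·n_i / q:
  layer 1 (medium sand): t_1 = 7.35 × 0.21 / 4.995 = 0.3090 d
  layer 2 (weathered basalt): t_2 = 3.91 × 0.08 / 4.995 = 0.06263 d
Total t = Σ t_i = 0.3717 days.

0.372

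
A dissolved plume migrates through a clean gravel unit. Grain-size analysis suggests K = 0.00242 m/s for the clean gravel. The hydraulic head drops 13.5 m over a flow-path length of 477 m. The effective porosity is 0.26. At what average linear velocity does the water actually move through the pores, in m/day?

22.8

Convert K: 0.00242 m/s × 86400 = 209.1 m/day.
Hydraulic gradient i = Δh / L = 13.5 / 477 = 0.02830.
Darcy flux q = K · i = 209.1 × 0.02830 = 5.918 m/day.
Seepage velocity v = q / n_e = 5.918 / 0.26 = 22.76 m/day.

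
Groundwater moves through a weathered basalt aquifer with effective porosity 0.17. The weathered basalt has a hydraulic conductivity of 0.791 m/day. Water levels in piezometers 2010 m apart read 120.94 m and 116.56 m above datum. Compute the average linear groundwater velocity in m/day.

Hydraulic gradient i = (120.94 − 116.56) / 2010 = 4.38 / 2010 = 0.002179.
Darcy flux q = K · i = 0.7910 × 0.002179 = 0.001724 m/day.
Seepage velocity v = q / n_e = 0.001724 / 0.17 = 0.01014 m/day.

0.0101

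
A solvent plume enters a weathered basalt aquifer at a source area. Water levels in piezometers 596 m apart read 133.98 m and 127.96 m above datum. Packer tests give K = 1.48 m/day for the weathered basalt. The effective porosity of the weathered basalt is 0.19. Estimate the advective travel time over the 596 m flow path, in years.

Hydraulic gradient i = (133.98 − 127.96) / 596 = 6.02 / 596 = 0.01010.
Darcy flux q = K · i = 1.480 × 0.01010 = 0.01495 m/day.
Seepage velocity v = q / n_e = 0.01495 / 0.19 = 0.07868 m/day.
Travel time t = L / v = 596 / 0.07868 = 7575 days = 20.74 years.

20.7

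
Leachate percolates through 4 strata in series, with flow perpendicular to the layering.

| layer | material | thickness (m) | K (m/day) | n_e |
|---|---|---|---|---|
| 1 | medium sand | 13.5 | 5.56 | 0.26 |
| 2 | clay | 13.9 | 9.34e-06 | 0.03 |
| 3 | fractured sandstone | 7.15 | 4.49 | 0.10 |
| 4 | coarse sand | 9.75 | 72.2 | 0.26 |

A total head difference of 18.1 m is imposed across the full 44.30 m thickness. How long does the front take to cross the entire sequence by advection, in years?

With flow normal to the layers, continuity requires the same specific discharge q through every layer.
Σ(b_i/K_i) = 13.5/5.56 + 13.9/9.34e-06 + 7.15/4.49 + 9.75/72.2 = 1.488e+06 d.
q = Δh / Σ(b_i/K_i) = 18.1 / 1.488e+06 = 1.216e-05 m/day.
In each layer the seepage velocity is v_i = q/n_i, so the layer transit time is t_i = b_i·n_i / q:
  layer 1 (medium sand): t_1 = 13.5 × 0.26 / 1.216e-05 = 2.886e+05 d
  layer 2 (clay): t_2 = 13.9 × 0.03 / 1.216e-05 = 34287 d
  layer 3 (fractured sandstone): t_3 = 7.15 × 0.10 / 1.216e-05 = 58789 d
  layer 4 (coarse sand): t_4 = 9.75 × 0.26 / 1.216e-05 = 2.084e+05 d
Total t = Σ t_i = 5.901e+05 days = 1616 years.

1620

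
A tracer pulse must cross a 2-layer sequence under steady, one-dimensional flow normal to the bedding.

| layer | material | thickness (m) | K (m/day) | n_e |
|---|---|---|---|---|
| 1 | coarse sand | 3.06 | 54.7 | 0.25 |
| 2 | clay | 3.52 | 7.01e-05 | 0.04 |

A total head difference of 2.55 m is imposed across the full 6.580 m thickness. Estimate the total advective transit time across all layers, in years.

48.8

With flow normal to the layers, continuity requires the same specific discharge q through every layer.
Σ(b_i/K_i) = 3.06/54.7 + 3.52/7.01e-05 = 50214 d.
q = Δh / Σ(b_i/K_i) = 2.55 / 50214 = 5.078e-05 m/day.
In each layer the seepage velocity is v_i = q/n_i, so the layer transit time is t_i = b_i·n_i / q:
  layer 1 (coarse sand): t_1 = 3.06 × 0.25 / 5.078e-05 = 15064 d
  layer 2 (clay): t_2 = 3.52 × 0.04 / 5.078e-05 = 2773 d
Total t = Σ t_i = 17837 days = 48.83 years.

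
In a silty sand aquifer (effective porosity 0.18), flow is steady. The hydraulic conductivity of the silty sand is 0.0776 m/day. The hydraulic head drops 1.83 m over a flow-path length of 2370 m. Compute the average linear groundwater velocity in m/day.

0.000333

Hydraulic gradient i = Δh / L = 1.83 / 2370 = 0.0007722.
Darcy flux q = K · i = 0.07760 × 0.0007722 = 5.992e-05 m/day.
Seepage velocity v = q / n_e = 5.992e-05 / 0.18 = 0.0003329 m/day.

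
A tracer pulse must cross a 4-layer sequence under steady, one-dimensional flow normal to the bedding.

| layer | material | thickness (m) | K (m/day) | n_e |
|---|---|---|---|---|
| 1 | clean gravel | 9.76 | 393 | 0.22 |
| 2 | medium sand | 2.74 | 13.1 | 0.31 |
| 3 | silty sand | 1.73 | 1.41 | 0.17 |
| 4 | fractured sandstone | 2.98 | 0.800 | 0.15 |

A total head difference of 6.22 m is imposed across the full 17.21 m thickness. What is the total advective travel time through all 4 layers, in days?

3.12

With flow normal to the layers, continuity requires the same specific discharge q through every layer.
Σ(b_i/K_i) = 9.76/393 + 2.74/13.1 + 1.73/1.41 + 2.98/0.800 = 5.186 d.
q = Δh / Σ(b_i/K_i) = 6.22 / 5.186 = 1.199 m/day.
In each layer the seepage velocity is v_i = q/n_i, so the layer transit time is t_i = b_i·n_i / q:
  layer 1 (clean gravel): t_1 = 9.76 × 0.22 / 1.199 = 1.790 d
  layer 2 (medium sand): t_2 = 2.74 × 0.31 / 1.199 = 0.7082 d
  layer 3 (silty sand): t_3 = 1.73 × 0.17 / 1.199 = 0.2452 d
  layer 4 (fractured sandstone): t_4 = 2.98 × 0.15 / 1.199 = 0.3727 d
Total t = Σ t_i = 3.116 days.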